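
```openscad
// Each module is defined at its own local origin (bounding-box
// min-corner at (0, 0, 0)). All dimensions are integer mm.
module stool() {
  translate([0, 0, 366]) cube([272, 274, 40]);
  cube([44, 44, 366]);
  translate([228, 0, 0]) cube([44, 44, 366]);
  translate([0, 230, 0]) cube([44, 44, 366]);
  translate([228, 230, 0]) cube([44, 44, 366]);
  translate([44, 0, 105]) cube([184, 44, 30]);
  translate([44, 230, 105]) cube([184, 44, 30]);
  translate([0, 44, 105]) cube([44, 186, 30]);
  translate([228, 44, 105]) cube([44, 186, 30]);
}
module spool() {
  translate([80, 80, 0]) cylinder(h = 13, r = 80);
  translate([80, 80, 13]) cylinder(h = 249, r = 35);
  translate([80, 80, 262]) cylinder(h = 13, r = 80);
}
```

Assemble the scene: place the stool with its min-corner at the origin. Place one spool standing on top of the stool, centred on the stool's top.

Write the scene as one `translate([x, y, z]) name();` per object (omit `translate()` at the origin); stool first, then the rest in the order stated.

stool();
translate([56, 57, 406]) spool();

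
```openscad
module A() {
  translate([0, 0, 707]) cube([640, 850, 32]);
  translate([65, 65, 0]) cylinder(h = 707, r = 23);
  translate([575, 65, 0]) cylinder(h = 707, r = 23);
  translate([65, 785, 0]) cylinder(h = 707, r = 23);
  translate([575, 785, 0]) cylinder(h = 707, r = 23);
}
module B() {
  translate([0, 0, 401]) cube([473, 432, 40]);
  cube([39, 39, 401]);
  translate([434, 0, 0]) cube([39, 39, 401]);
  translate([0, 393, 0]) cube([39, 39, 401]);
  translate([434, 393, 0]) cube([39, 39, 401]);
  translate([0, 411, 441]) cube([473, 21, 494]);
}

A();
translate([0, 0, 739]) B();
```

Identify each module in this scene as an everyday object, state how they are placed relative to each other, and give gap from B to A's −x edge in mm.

The chair's min-x is at 0; the table's min-x is 0; gap = 0 mm.

A is a table. B is a chair. The chair is on top of the table. The gap from the chair to the table's −x edge is 0 mm.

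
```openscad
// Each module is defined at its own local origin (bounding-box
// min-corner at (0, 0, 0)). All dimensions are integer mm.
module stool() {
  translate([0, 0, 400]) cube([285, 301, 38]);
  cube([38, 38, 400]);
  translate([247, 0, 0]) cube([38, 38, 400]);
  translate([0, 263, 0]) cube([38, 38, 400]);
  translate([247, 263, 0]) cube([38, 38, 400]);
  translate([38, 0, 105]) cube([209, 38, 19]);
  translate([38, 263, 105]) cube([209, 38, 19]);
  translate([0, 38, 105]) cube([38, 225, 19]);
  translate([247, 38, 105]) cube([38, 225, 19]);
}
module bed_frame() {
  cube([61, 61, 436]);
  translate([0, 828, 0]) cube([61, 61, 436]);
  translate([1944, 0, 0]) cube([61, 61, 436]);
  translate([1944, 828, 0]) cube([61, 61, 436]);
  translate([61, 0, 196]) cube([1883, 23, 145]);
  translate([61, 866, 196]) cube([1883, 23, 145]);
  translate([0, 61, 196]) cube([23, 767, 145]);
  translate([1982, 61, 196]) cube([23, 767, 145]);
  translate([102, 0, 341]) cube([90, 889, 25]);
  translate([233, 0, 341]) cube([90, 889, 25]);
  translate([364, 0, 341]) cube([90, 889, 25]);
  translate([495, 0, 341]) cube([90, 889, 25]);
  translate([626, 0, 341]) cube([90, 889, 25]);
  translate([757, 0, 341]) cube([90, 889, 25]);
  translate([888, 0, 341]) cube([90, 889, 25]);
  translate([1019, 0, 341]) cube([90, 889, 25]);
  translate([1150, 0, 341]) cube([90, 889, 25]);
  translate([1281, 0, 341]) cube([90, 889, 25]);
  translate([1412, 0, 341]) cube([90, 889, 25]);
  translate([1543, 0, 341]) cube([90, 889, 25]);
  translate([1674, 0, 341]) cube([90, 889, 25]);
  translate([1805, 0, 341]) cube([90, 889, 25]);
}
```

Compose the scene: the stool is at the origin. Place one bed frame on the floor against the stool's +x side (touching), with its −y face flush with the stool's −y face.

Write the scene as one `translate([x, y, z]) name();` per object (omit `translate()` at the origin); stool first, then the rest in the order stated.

stool();
translate([285, 0, 0]) bed_frame();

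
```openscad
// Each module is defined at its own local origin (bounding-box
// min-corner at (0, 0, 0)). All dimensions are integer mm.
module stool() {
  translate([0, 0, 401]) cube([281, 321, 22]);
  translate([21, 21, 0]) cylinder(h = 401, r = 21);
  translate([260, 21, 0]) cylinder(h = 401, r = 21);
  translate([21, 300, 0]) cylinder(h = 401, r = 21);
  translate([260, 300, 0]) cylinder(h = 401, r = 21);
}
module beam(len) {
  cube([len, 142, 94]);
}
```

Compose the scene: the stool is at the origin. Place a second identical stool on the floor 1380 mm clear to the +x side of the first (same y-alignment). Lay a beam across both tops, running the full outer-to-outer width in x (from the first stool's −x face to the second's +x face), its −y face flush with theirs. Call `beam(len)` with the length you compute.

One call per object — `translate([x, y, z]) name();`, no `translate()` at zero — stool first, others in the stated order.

stool();
translate([1661, 0, 0]) stool();
translate([0, 0, 423]) beam(1942);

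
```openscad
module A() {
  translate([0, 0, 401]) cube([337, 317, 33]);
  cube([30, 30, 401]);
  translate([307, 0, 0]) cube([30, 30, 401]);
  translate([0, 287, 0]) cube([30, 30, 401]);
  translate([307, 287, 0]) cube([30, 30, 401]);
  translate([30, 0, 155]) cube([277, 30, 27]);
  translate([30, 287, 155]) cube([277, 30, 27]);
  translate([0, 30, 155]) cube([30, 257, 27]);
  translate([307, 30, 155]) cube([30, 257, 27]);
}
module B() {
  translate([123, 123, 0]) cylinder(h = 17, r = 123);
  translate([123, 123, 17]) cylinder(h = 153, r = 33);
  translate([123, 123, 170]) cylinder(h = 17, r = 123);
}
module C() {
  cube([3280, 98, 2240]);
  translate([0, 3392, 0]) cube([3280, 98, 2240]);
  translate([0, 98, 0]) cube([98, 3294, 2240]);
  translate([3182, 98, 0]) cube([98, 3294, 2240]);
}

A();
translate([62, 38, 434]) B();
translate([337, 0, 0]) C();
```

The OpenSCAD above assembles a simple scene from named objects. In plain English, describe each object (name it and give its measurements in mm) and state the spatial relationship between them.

A is a simple wooden stool: a rectangular seat 337 mm (x) by 317 mm (y), 33 mm thick, top face at z = 434 mm, on four square legs, each 30×30 mm in cross-section. The legs rest on z = 0, each flush with a corner of the seat. Four stretchers, 30 mm wide and 27 mm tall, connect adjacent legs with their undersides at z = 155 mm, each running between the inner faces of the legs it joins and aligned with the legs' outer faces on the other axis.

B is a spool: two coaxial disc flanges of radius 123 mm and thickness 17 mm, joined by a core cylinder of radius 33 mm and height 153 mm. The lower flange rests on z = 0 and the three cylinders share a vertical axis.

C is a box-shaped house frame (walls only): outside footprint 3280×3490 mm, wall height 2240 mm, wall thickness 98 mm. The two y-facing walls run the full x-width; the two x-facing walls fit between the inner faces of the y-facing walls.

The spool is on top of the stool. The house frame is against the stool's +x side, with their −y faces flush.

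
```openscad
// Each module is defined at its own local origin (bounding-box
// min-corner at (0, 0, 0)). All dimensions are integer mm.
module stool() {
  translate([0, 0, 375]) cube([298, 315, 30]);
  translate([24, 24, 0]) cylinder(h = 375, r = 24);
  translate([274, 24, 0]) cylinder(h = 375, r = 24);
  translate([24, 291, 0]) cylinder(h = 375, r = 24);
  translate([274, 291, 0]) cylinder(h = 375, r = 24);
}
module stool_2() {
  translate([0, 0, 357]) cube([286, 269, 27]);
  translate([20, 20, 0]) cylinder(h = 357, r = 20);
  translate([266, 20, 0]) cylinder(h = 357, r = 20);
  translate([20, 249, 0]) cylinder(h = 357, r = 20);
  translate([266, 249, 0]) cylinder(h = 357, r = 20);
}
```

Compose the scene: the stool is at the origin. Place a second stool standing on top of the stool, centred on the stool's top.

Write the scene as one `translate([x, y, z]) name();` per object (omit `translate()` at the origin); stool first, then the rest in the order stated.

stool();
translate([6, 23, 405]) stool_2();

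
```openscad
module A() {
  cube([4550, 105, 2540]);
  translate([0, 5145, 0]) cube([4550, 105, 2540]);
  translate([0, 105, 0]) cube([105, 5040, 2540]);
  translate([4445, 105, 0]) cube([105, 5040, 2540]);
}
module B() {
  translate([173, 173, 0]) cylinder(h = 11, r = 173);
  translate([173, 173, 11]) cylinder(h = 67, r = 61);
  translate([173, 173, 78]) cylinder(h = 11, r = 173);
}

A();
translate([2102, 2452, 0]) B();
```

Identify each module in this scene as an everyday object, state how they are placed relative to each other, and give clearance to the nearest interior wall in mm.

A is a house frame. B is a spool. The spool sits inside the house frame, centred. The clearance to the nearest interior wall is 1997 mm.

Clearances: x = 1997, y = 2347; minimum 1997 mm.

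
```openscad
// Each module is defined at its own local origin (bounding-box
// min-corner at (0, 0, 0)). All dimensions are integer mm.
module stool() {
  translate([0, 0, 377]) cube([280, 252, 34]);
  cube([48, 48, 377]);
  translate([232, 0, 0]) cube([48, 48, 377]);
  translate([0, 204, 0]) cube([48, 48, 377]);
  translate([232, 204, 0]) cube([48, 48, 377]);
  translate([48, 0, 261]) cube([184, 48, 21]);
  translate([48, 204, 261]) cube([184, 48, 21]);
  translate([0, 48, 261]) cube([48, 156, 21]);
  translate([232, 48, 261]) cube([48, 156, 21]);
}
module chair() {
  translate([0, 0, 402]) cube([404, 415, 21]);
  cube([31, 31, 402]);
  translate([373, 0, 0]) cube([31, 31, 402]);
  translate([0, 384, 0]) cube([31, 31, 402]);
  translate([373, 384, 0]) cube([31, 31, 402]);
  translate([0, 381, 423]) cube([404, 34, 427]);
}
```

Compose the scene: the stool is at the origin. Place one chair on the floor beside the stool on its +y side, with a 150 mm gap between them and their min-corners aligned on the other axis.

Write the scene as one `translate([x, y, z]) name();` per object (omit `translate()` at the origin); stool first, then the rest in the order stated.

stool();
translate([0, 402, 0]) chair();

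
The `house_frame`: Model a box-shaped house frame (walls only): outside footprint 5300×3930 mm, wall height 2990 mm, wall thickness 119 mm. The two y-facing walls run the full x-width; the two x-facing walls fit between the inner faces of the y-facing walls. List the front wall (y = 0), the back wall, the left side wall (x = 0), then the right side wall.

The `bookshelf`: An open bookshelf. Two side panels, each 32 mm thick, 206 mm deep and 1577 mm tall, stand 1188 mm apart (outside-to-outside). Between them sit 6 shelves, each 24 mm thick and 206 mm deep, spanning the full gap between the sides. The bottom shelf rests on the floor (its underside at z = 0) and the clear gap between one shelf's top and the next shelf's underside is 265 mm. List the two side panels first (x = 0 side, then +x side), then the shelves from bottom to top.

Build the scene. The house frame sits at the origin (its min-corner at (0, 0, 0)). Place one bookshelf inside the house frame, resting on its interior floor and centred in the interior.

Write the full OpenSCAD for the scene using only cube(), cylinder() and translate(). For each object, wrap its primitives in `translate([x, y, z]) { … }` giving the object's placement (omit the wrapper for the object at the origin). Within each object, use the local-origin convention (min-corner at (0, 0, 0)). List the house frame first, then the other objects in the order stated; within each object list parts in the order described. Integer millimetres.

cube([5300, 119, 2990]);
translate([0, 3811, 0]) cube([5300, 119, 2990]);
translate([0, 119, 0]) cube([119, 3692, 2990]);
translate([5181, 119, 0]) cube([119, 3692, 2990]);
translate([2056, 1862, 0]) {
  cube([32, 206, 1577]);
  translate([1156, 0, 0]) cube([32, 206, 1577]);
  translate([32, 0, 0]) cube([1124, 206, 24]);
  translate([32, 0, 289]) cube([1124, 206, 24]);
  translate([32, 0, 578]) cube([1124, 206, 24]);
  translate([32, 0, 867]) cube([1124, 206, 24]);
  translate([32, 0, 1156]) cube([1124, 206, 24]);
  translate([32, 0, 1445]) cube([1124, 206, 24]);
}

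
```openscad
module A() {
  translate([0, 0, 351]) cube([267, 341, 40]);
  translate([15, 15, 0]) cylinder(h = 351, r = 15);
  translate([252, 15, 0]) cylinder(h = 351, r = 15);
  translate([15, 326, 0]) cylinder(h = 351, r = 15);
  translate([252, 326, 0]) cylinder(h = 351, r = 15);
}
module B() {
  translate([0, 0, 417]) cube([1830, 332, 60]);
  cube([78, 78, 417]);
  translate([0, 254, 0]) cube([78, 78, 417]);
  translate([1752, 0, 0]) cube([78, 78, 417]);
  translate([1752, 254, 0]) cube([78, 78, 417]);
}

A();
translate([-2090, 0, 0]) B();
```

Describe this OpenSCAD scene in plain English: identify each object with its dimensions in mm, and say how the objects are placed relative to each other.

A is a simple wooden stool: a rectangular seat 267 mm (x) by 341 mm (y), 40 mm thick, top face at z = 391 mm, on four round legs, each 30 mm in diameter. The legs rest on z = 0, each leg's axis is inset half a diameter from the nearest pair of seat edges (so the leg's bounding box is flush with the corner).

B is a long wooden bench with a 1830 mm (x) × 332 mm (y) seat, 60 mm thick, its top surface 477 mm above the floor. Four 78 mm square legs at the seat corners, flush with the edges, run from z = 0 to the seat underside.

The bench is on the floor beside the stool on its −x side.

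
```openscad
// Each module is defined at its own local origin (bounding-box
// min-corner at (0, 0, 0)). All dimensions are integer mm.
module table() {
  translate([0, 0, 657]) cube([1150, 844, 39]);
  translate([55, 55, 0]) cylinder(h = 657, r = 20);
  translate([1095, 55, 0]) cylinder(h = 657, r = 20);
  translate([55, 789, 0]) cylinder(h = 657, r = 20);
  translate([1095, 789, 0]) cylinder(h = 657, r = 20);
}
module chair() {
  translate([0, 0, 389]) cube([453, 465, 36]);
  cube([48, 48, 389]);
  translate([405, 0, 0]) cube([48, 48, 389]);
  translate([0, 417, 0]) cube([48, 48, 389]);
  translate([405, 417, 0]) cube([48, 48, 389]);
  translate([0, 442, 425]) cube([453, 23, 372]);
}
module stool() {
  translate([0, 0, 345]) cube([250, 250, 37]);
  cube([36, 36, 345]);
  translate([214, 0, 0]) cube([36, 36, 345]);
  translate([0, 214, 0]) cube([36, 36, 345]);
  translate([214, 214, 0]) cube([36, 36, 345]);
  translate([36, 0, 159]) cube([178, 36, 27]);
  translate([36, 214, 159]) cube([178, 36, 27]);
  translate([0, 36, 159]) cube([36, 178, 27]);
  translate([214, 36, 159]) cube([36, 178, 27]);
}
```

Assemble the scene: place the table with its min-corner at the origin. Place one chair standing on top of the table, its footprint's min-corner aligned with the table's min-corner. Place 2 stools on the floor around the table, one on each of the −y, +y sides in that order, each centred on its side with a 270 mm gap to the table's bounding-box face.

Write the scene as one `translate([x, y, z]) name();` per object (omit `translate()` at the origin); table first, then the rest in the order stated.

table();
translate([0, 0, 696]) chair();
translate([450, -520, 0]) stool();
translate([450, 1114, 0]) stool();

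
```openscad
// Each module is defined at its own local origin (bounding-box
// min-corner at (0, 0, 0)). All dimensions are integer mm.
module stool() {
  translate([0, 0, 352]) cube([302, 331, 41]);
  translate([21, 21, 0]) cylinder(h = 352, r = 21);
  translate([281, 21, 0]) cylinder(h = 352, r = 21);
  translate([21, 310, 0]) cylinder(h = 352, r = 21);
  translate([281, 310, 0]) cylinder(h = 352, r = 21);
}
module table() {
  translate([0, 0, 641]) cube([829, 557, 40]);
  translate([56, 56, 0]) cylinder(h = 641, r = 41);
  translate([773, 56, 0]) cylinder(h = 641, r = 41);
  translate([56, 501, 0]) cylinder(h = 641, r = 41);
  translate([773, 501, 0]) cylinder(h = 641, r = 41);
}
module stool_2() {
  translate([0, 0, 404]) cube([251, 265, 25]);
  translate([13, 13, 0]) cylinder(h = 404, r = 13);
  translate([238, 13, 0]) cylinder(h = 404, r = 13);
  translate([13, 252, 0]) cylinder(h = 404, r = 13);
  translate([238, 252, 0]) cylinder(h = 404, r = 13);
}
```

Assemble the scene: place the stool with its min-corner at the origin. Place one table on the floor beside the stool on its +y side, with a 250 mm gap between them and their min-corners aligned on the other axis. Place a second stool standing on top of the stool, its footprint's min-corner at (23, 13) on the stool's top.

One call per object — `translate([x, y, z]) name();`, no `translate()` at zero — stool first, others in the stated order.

stool();
translate([0, 581, 0]) table();
translate([23, 13, 393]) stool_2();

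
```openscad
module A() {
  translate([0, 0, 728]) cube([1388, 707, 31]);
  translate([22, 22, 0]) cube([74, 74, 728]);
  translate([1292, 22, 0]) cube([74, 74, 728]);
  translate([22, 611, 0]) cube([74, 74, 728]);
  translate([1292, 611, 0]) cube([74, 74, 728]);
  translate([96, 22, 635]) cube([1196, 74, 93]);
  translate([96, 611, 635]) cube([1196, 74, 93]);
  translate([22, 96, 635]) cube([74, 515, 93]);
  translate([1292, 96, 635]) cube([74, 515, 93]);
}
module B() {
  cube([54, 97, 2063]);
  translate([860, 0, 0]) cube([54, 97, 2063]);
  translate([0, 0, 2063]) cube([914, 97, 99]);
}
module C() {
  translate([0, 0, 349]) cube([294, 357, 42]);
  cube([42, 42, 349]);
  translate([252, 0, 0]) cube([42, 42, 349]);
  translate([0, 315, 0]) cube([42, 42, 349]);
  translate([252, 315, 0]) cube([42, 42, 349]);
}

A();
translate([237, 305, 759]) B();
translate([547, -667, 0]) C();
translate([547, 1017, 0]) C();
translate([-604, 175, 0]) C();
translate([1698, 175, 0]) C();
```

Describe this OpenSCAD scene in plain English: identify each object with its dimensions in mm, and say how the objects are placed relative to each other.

A is a table with a 1388×707 mm rectangular top, 31 mm thick, top surface at z = 759 mm, supported by four 74×74 mm square legs, each inset 22 mm from the nearest pair of top edges, running from the floor. Four apron rails, 74 mm thick and 93 mm tall, run between adjacent legs with their top edges flush with the underside of the top and their outer faces flush with the legs' outer faces.

B is a door frame. The clear opening is 806 mm wide and 2063 mm high. Two 54 mm wide jambs, 97 mm deep, stand either side of the opening from the floor to the top of the opening. A 99 mm thick head sits across the top of both jambs, spanning the full outside width of the frame.

C is a four-legged stool. The seat is a 294×357×42 mm slab whose top surface is at z = 391 mm; four square legs, each 42×42 mm in cross-section, run from the floor (z = 0) to the underside of the seat, each flush with a corner of the seat.

The door frame is on top of the table, centred. Four stools sit around the table at the −y, +y, −x, +x sides.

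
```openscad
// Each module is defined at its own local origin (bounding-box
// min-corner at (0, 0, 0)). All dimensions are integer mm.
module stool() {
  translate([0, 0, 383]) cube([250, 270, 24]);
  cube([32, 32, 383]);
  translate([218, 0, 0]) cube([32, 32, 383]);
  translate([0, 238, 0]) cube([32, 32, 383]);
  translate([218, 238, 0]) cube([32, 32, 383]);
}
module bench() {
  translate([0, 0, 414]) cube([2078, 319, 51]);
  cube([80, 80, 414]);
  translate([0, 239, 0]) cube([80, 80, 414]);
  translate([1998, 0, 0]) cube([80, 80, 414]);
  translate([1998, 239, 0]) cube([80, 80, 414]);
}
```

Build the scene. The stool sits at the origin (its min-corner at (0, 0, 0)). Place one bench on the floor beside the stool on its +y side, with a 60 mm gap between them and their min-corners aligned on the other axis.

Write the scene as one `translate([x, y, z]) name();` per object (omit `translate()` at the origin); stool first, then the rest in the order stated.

stool();
translate([0, 330, 0]) bench();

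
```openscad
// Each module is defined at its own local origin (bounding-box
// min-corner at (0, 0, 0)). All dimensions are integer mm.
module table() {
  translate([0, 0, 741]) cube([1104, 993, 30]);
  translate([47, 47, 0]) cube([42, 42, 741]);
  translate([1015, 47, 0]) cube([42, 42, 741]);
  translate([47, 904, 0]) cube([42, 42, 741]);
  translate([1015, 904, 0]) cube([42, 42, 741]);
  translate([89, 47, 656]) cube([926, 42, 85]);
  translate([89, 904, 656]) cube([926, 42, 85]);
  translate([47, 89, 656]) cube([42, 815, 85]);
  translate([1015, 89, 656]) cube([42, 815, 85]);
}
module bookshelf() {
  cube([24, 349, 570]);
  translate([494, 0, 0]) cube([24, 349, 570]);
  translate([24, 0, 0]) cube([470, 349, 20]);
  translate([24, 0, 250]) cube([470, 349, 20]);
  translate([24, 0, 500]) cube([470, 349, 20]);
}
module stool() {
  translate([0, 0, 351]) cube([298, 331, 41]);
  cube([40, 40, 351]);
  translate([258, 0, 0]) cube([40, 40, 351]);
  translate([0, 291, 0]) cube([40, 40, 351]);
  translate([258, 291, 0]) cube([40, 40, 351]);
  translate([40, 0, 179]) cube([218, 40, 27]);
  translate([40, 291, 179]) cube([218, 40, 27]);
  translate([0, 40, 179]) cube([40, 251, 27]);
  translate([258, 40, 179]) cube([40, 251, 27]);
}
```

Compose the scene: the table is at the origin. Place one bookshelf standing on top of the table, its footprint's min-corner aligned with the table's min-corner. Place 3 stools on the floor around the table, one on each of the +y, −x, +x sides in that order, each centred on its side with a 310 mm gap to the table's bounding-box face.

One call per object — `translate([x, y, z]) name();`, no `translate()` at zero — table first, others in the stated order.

table();
translate([0, 0, 771]) bookshelf();
translate([403, 1303, 0]) stool();
translate([-608, 331, 0]) stool();
translate([1414, 331, 0]) stool();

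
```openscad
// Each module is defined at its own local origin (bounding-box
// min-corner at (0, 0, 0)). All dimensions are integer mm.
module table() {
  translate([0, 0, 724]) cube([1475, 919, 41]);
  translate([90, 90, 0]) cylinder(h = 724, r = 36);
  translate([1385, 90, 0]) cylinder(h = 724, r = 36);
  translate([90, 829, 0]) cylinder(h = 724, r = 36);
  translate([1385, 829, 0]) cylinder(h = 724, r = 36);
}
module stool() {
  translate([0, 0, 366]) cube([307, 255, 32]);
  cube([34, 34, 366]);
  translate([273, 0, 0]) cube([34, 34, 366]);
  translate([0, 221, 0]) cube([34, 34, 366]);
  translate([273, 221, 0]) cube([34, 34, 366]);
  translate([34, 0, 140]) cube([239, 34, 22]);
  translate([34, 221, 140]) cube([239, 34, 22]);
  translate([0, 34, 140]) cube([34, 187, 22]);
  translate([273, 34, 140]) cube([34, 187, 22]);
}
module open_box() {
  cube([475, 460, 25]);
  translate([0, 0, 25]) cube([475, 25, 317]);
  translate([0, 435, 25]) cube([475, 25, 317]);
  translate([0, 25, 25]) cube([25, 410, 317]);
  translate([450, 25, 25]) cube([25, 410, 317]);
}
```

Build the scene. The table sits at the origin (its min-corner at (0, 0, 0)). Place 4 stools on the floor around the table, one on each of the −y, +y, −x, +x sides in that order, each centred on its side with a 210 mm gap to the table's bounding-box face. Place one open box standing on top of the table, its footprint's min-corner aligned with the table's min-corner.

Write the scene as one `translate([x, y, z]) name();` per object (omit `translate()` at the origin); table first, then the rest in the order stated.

table();
translate([584, -465, 0]) stool();
translate([584, 1129, 0]) stool();
translate([-517, 332, 0]) stool();
translate([1685, 332, 0]) stool();
translate([0, 0, 765]) open_box();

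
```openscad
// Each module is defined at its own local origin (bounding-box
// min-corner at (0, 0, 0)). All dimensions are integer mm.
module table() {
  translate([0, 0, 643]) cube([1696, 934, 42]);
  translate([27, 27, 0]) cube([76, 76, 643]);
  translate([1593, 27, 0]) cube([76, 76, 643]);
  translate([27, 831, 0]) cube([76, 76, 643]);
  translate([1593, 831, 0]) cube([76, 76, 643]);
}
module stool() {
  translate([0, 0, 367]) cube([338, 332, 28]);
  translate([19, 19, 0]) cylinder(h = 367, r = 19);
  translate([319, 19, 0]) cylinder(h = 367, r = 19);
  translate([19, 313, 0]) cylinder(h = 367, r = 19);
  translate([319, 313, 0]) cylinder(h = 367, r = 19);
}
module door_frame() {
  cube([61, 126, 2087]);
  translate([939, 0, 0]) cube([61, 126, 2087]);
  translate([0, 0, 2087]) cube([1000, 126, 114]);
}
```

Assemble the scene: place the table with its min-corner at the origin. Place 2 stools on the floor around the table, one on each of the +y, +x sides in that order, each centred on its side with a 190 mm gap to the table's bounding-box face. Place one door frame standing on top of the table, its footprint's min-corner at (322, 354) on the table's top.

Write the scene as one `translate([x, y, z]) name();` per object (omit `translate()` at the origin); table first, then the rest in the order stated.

table();
translate([679, 1124, 0]) stool();
translate([1886, 301, 0]) stool();
translate([322, 354, 685]) door_frame();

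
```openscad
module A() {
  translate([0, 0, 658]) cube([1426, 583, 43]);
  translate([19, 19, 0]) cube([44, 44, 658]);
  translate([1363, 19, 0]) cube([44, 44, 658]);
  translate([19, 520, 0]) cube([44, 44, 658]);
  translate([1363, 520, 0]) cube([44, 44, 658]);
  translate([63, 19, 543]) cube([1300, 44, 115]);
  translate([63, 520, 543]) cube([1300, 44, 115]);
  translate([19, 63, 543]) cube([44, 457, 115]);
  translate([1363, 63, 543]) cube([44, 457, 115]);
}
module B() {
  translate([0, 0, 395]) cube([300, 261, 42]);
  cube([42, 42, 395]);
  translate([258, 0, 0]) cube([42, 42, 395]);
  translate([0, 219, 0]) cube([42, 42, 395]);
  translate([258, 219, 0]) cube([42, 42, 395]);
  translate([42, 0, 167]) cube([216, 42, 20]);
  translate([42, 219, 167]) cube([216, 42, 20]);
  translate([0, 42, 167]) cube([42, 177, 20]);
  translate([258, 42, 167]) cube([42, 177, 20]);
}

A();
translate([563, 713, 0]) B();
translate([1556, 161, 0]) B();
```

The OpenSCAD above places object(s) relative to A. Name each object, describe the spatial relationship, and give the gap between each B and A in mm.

A is a table. B is a stool. Two stools sit around the table at the +y, +x sides. The gap between each stool and the table is 130 mm.

Each stool's nearest face is 130 mm from the table's bounding box.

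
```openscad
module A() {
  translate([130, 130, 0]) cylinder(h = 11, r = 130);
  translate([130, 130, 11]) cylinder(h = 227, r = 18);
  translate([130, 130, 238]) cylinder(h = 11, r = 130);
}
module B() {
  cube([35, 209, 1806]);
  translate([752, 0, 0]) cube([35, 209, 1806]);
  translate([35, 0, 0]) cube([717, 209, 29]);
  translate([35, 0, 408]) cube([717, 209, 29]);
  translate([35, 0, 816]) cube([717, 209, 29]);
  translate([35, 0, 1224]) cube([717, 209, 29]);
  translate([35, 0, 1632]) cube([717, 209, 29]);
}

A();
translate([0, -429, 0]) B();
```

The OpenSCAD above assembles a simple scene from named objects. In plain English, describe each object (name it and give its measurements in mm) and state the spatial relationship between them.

A is a spool: two coaxial disc flanges of radius 130 mm and thickness 11 mm, joined by a core cylinder of radius 18 mm and height 227 mm. The lower flange rests on z = 0 and the three cylinders share a vertical axis.

B is an open bookshelf. Two side panels, each 35 mm thick, 209 mm deep and 1806 mm tall, stand 787 mm apart (outside-to-outside). Between them sit 5 shelves, each 29 mm thick and 209 mm deep, spanning the full gap between the sides. The bottom shelf rests on the floor (its underside at z = 0) and the clear gap between one shelf's top and the next shelf's underside is 379 mm.

The bookshelf is on the floor beside the spool on its −y side.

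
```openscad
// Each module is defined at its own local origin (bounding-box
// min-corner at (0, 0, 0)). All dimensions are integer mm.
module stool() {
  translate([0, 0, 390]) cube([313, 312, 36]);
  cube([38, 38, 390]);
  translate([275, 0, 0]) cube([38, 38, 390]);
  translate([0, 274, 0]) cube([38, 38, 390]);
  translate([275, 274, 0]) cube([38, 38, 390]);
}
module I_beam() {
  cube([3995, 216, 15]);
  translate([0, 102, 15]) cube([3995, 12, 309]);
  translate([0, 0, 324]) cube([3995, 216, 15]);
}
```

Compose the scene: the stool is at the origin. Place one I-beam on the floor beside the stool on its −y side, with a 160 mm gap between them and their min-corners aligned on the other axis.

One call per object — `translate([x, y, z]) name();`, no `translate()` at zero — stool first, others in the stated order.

stool();
translate([0, -376, 0]) I_beam();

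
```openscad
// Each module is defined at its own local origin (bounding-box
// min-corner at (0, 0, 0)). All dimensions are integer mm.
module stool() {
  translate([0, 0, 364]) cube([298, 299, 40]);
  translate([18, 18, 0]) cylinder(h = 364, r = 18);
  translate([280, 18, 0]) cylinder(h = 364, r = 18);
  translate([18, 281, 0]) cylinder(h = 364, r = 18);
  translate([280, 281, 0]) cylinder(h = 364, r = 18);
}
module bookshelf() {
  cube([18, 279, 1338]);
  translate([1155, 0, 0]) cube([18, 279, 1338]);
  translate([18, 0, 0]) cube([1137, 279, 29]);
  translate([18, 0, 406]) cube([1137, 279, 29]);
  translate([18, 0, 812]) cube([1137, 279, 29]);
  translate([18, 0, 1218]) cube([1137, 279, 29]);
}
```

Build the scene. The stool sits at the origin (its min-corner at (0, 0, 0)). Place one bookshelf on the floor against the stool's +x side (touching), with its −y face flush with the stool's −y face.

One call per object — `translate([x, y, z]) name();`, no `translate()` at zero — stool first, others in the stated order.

stool();
translate([298, 0, 0]) bookshelf();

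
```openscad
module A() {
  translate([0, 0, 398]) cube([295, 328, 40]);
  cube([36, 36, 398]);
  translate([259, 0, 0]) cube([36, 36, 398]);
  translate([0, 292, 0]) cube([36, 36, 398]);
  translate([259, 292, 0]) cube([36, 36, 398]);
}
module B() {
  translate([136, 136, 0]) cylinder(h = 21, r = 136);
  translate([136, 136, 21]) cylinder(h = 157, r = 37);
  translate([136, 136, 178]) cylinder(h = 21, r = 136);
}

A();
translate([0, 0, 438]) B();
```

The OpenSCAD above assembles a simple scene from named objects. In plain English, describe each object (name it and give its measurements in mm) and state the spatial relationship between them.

A is a four-legged stool. The seat is a 295×328×40 mm slab whose top surface is at z = 438 mm; four square legs, each 36×36 mm in cross-section, run from the floor (z = 0) to the underside of the seat, each flush with a corner of the seat.

B is a spool: two coaxial disc flanges of radius 136 mm and thickness 21 mm, joined by a core cylinder of radius 37 mm and height 157 mm. The lower flange rests on z = 0 and the three cylinders share a vertical axis.

The spool is on top of the stool.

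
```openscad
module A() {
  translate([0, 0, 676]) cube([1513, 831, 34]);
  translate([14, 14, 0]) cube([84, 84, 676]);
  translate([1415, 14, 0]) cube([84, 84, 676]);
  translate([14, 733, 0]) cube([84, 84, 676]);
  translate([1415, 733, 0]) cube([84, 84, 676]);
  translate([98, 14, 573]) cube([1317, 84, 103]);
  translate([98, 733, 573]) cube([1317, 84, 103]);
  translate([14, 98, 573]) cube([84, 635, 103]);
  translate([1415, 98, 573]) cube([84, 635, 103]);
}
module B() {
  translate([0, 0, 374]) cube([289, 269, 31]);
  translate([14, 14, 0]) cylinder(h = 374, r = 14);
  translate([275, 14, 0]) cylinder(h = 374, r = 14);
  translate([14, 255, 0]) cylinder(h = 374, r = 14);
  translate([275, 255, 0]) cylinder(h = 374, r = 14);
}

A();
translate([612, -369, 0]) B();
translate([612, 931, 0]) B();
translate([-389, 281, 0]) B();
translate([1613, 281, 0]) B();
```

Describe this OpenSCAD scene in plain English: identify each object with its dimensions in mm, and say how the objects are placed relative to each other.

A is a rectangular dining table. The top is 1513×831×34 mm with its upper surface at z = 710 mm. It stands on four 84×84 mm square legs, each inset 14 mm from the nearest pair of top edges, running from the floor to the underside of the top. Four apron rails, 84 mm thick and 103 mm tall, run between adjacent legs with their top edges flush with the underside of the top and their outer faces flush with the legs' outer faces.

B is a simple wooden stool: a rectangular seat 289 mm (x) by 269 mm (y), 31 mm thick, top face at z = 405 mm, on four round legs, each 28 mm in diameter. The legs rest on z = 0, each leg's axis is inset half a diameter from the nearest pair of seat edges (so the leg's bounding box is flush with the corner).

Four stools sit around the table at the −y, +y, −x, +x sides.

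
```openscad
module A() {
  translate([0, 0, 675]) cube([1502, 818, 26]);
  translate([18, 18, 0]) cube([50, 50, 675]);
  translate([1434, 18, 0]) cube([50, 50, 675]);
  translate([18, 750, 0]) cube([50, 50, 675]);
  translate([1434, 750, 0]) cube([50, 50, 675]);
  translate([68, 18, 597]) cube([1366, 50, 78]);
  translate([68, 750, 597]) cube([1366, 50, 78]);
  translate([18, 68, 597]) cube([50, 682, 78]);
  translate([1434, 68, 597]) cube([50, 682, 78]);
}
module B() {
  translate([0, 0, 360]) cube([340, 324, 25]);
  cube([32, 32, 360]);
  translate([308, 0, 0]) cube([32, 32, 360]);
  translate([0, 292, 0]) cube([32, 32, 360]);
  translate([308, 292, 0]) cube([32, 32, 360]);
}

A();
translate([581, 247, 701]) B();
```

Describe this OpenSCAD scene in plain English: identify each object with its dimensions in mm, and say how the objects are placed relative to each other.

A is a rectangular dining table. The top is 1502×818×26 mm with its upper surface at z = 701 mm. It stands on four 50×50 mm square legs, each inset 18 mm from the nearest pair of top edges, running from the floor to the underside of the top. Four apron rails, 50 mm thick and 78 mm tall, run between adjacent legs with their top edges flush with the underside of the top and their outer faces flush with the legs' outer faces.

B is a four-legged stool. The seat is a 340×324×25 mm slab whose top surface is at z = 385 mm; four square legs, each 32×32 mm in cross-section, run from the floor (z = 0) to the underside of the seat, each flush with a corner of the seat.

The stool is on top of the table, centred.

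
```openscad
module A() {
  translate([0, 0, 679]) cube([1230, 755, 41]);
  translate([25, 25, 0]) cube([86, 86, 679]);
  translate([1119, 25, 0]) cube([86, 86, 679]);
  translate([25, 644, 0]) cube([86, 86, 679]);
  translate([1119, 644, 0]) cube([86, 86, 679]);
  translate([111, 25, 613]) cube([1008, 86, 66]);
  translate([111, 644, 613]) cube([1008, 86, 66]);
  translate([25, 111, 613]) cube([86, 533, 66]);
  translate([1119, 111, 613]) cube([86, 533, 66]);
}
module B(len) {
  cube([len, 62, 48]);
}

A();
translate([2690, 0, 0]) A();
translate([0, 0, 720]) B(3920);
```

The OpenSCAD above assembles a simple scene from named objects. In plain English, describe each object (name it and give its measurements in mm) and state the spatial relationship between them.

A is a rectangular dining table. The top is 1230×755×41 mm with its upper surface at z = 720 mm. It stands on four 86×86 mm square legs, each inset 25 mm from the nearest pair of top edges, running from the floor to the underside of the top. Four apron rails, 86 mm thick and 66 mm tall, run between adjacent legs with their top edges flush with the underside of the top and their outer faces flush with the legs' outer faces.

B is a rectangular beam 3920 mm long (x), 62 mm deep (y), 48 mm thick (z).

The beam spans the tops of two tables placed 1460 mm apart, resting at z = 720 mm.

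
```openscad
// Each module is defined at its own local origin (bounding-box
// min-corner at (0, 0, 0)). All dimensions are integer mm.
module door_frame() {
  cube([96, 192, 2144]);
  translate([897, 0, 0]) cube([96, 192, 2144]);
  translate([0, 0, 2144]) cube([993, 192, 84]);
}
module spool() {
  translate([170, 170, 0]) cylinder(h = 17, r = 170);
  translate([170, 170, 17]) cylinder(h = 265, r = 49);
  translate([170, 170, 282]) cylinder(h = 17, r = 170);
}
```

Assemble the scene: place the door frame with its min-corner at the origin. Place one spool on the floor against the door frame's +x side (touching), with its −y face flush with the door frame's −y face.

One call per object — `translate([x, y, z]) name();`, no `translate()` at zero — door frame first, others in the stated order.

door_frame();
translate([993, 0, 0]) spool();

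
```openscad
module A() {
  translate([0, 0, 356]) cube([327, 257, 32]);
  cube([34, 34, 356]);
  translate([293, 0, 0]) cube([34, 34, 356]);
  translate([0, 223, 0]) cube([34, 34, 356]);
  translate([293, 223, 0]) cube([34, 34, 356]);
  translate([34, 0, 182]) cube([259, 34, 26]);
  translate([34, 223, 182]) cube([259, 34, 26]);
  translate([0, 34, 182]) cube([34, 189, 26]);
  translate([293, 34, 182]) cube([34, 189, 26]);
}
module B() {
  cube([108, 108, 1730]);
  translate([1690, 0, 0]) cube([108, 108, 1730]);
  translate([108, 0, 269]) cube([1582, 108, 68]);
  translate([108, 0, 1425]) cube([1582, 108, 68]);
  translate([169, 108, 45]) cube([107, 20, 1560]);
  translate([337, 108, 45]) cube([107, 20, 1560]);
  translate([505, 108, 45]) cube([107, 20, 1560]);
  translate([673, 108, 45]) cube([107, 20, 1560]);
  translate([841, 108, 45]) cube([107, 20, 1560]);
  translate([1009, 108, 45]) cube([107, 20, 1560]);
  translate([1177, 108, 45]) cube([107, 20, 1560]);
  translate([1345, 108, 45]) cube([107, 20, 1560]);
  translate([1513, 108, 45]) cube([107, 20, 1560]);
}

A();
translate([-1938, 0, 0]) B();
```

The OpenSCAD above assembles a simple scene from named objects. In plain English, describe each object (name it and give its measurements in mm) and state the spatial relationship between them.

A is a simple wooden stool: a rectangular seat 327 mm (x) by 257 mm (y), 32 mm thick, top face at z = 388 mm, on four square legs, each 34×34 mm in cross-section. The legs rest on z = 0, each flush with a corner of the seat. Four stretchers, 34 mm wide and 26 mm tall, connect adjacent legs with their undersides at z = 182 mm, each running between the inner faces of the legs it joins and aligned with the legs' outer faces on the other axis.

B is a fence section. Two 108×108 mm posts, 1730 mm tall, stand on the floor with a clear span of 1582 mm between their inner faces. Two horizontal rails of 108×68 mm section span the gap between the posts with their undersides at z = 269 mm and z = 1425 mm, flush with the posts' −y face. 9 pickets, each 107 mm wide, 20 mm thick and 1560 mm tall, are fixed to the +y face of the rails with their bottoms at z = 45 mm, evenly spaced across the span with equal gaps (rounded down to the nearest mm) at the −x end and between each pair — any rounding remainder accumulates at the +x end.

The fence section is on the floor beside the stool on its −x side.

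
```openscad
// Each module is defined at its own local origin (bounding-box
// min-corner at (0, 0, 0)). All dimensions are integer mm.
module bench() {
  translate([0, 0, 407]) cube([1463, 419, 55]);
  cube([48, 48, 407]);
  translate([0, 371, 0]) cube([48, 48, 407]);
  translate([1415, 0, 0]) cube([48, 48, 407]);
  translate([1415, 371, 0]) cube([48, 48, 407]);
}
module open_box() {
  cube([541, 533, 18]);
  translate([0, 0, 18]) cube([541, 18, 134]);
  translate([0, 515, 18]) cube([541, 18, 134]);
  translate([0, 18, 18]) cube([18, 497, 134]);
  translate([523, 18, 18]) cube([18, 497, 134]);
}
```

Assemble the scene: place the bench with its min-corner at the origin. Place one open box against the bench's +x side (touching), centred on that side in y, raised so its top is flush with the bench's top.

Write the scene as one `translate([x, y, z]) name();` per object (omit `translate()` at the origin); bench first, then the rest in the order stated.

bench();
translate([1463, -57, 310]) open_box();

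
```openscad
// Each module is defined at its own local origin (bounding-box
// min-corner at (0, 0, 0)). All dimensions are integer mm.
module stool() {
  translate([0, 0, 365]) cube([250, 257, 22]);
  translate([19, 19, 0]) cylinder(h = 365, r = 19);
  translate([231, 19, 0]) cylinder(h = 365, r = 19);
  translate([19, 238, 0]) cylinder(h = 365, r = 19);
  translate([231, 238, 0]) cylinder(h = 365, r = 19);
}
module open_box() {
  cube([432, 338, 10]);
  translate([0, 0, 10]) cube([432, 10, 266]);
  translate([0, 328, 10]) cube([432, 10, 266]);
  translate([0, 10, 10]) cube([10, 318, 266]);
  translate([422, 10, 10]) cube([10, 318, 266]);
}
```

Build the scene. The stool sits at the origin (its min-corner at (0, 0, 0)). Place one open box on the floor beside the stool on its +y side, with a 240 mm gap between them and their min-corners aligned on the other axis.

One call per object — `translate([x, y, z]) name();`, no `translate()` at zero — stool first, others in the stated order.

stool();
translate([0, 497, 0]) open_box();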